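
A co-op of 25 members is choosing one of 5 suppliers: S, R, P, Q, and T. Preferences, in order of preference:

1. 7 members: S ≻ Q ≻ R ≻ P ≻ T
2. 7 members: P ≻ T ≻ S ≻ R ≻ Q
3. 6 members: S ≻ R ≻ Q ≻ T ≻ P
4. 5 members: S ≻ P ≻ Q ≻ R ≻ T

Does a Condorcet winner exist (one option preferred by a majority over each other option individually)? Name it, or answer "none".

S

S vs R: 25–0 for S.
S vs P: 18–7 for S.
S vs Q: 25–0 for S.
S vs T: 18–7 for S.
S beats every other option head-to-head.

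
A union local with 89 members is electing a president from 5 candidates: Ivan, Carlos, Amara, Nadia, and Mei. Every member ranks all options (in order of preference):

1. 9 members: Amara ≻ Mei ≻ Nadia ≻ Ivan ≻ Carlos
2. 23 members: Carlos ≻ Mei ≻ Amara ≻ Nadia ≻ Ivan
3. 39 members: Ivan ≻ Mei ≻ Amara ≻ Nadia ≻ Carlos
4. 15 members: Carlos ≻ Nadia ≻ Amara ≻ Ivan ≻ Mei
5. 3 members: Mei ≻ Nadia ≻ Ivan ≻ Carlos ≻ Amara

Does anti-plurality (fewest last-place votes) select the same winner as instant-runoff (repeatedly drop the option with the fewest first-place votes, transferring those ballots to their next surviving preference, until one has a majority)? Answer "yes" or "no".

Anti-plurality — last-place votes: Ivan 23, Carlos 48, Amara 3, Nadia 0, Mei 15. Winner: Nadia.
Instant-runoff — R1 Ivan 39, Carlos 38, Amara 9, Nadia 0, Mei 3 (Nadia out); R2 Ivan 39, Carlos 38, Amara 9, Mei 3 (Mei out); R3 Ivan 42, Carlos 38, Amara 9 (Amara out); R4 Ivan 51, Carlos 38 (Ivan winner). Winner: Ivan.
The two methods disagree.

no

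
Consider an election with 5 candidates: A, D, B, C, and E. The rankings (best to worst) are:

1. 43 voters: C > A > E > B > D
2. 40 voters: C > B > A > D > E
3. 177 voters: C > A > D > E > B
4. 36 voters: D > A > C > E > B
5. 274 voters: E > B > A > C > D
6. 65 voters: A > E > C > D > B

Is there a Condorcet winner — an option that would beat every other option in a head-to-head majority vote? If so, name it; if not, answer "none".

A

A vs D: 599–36 for A.
A vs B: 321–314 for A.
A vs C: 375–260 for A.
A vs E: 361–274 for A.
A beats every other option head-to-head.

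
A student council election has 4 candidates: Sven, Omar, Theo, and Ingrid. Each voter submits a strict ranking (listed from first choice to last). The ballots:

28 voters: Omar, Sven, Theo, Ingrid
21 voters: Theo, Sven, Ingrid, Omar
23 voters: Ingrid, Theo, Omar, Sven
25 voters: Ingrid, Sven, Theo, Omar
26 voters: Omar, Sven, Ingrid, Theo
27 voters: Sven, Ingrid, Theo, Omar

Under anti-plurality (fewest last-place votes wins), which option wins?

Last-place votes: Sven 23, Omar 73, Theo 26, Ingrid 28.
Sven is ranked last by the fewest voters, so Sven wins.

Sven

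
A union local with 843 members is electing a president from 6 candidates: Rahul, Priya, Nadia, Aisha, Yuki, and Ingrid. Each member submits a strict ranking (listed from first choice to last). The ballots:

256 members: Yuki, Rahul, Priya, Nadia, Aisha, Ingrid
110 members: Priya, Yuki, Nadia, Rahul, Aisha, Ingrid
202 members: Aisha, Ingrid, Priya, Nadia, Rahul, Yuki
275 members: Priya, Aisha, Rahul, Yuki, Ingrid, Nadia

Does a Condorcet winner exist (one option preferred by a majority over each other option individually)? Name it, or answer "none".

Priya vs Rahul: 587–256 for Priya.
Priya vs Nadia: 843–0 for Priya.
Priya vs Aisha: 641–202 for Priya.
Priya vs Yuki: 587–256 for Priya.
Priya vs Ingrid: 641–202 for Priya.
Priya beats every other option head-to-head.

Priya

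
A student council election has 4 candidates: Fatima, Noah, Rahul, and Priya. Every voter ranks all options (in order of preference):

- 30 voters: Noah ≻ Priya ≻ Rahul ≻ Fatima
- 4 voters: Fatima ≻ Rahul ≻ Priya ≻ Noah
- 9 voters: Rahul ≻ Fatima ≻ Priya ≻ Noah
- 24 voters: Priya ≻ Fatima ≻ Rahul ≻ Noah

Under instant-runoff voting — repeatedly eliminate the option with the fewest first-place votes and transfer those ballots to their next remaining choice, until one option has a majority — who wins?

Round 1: Fatima 4, Noah 30, Rahul 9, Priya 24. Eliminate Fatima.
Round 2: Noah 30, Rahul 13, Priya 24. Eliminate Rahul.
Round 3: Noah 30, Priya 37. Priya has a majority.

Priya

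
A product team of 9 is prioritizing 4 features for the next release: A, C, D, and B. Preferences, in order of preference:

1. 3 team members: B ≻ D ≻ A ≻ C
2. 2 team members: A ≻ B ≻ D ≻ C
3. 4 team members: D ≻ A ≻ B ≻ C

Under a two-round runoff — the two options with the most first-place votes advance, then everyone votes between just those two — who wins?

Round 1 first-place votes: A 2, C 0, D 4, B 3.
D and B advance.
Runoff: D is preferred to B by 4 voters; B by 5.
B wins the runoff.

B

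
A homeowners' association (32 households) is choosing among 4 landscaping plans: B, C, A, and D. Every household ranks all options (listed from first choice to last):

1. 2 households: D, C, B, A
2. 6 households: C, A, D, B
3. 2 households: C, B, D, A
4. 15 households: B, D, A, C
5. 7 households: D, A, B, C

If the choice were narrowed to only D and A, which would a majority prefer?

Voters preferring D to A: 26; preferring A to D: 6.
D wins the head-to-head.

D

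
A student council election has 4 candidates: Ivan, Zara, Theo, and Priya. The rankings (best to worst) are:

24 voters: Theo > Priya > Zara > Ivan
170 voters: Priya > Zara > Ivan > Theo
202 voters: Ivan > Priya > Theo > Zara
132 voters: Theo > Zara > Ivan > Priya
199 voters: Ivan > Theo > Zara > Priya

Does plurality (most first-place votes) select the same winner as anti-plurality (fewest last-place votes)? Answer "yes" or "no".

yes

Plurality — first-place votes: Ivan 401, Zara 0, Theo 156, Priya 170. Winner: Ivan.
Anti-plurality — last-place votes: Ivan 24, Zara 202, Theo 170, Priya 331. Winner: Ivan.
The two methods agree.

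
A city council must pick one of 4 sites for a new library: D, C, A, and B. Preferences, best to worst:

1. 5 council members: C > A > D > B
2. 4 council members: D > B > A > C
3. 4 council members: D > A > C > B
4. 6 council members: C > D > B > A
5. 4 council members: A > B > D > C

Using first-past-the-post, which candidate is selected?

C

First-place votes: D 8, C 11, A 4, B 0.
C has the most first-place votes.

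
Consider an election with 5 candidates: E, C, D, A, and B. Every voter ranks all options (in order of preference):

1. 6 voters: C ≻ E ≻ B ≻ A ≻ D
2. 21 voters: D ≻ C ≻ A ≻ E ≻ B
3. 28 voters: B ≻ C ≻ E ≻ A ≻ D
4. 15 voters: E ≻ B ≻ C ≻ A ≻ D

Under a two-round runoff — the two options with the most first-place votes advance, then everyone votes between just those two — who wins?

B

Round 1 first-place votes: E 15, C 6, D 21, A 0, B 28.
B and D advance.
Runoff: B is preferred to D by 49 voters; D by 21.
B wins the runoff.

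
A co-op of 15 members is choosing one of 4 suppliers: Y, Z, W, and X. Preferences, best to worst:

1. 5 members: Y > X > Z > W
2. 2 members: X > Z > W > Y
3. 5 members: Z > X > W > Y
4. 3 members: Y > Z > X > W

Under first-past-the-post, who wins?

First-place votes: Y 8, Z 5, W 0, X 2.
Y has the most first-place votes.

Y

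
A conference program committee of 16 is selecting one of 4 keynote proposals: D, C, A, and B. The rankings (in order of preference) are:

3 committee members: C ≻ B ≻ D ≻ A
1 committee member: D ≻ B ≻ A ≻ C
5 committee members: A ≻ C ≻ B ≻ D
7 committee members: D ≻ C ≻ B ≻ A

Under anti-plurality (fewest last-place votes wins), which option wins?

Last-place votes: D 5, C 1, A 10, B 0.
B is ranked last by the fewest voters, so B wins.

B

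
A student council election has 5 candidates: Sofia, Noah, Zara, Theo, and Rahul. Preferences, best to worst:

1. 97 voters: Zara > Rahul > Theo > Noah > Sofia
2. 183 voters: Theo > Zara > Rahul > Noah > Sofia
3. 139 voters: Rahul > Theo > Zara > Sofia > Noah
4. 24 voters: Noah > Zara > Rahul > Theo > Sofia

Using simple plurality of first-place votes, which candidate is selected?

First-place votes: Sofia 0, Noah 24, Zara 97, Theo 183, Rahul 139.
Theo has the most first-place votes.

Theo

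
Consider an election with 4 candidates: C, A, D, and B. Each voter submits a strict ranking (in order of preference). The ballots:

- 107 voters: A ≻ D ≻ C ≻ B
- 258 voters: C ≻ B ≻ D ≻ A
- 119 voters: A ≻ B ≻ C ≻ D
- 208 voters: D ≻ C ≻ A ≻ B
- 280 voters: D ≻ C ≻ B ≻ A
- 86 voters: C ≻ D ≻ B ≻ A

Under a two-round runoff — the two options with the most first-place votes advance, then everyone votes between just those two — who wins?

D

Round 1 first-place votes: C 344, A 226, D 488, B 0.
D and C advance.
Runoff: D is preferred to C by 595 voters; C by 463.
D wins the runoff.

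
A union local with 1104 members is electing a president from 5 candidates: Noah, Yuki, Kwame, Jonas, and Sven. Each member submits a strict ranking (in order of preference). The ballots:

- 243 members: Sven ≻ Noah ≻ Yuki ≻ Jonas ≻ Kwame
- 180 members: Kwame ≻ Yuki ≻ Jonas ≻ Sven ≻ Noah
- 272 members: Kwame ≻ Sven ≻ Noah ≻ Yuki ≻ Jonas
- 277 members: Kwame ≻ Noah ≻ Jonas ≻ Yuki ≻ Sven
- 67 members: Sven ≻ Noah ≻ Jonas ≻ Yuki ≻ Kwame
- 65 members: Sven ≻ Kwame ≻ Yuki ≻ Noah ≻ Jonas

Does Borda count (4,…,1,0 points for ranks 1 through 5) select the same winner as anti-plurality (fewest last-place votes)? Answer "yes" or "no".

Borda — scores: Noah 2370, Yuki 1772, Kwame 3111, Jonas 1291, Sven 2496. Winner: Kwame.
Anti-plurality — last-place votes: Noah 180, Yuki 0, Kwame 310, Jonas 337, Sven 277. Winner: Yuki.
The two methods disagree.

no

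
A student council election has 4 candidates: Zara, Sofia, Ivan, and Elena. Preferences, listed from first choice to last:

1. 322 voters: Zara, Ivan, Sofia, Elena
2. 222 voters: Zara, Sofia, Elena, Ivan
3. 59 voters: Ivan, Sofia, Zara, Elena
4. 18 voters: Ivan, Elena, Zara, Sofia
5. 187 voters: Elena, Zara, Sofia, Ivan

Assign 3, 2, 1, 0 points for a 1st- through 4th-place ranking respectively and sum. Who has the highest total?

Zara

Zara: 322·3 + 222·3 + 59·1 + 18·1 + 187·2 = 2083
Sofia: 322·1 + 222·2 + 59·2 + 18·0 + 187·1 = 1071
Ivan: 322·2 + 222·0 + 59·3 + 18·3 + 187·0 = 875
Elena: 322·0 + 222·1 + 59·0 + 18·2 + 187·3 = 819
Zara has the highest Borda score (2083).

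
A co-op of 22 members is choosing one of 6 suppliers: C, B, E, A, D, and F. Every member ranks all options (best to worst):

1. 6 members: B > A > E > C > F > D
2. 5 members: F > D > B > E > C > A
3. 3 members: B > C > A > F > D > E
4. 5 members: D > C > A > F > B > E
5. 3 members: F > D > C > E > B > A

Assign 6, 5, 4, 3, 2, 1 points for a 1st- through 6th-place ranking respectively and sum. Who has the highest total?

B

C: 6·3 + 5·2 + 3·5 + 5·5 + 3·4 = 80
B: 6·6 + 5·4 + 3·6 + 5·2 + 3·2 = 90
E: 6·4 + 5·3 + 3·1 + 5·1 + 3·3 = 56
A: 6·5 + 5·1 + 3·4 + 5·4 + 3·1 = 70
D: 6·1 + 5·5 + 3·2 + 5·6 + 3·5 = 82
F: 6·2 + 5·6 + 3·3 + 5·3 + 3·6 = 84
B has the highest Borda score (90).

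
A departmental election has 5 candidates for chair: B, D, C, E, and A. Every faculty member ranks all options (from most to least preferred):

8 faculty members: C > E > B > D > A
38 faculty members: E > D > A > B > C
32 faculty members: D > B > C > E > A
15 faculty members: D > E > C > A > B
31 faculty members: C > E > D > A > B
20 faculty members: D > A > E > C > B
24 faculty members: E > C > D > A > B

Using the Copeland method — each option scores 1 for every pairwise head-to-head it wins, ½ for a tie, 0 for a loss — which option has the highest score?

B: loses to D, C, E, and A → score 0.
D: beats B, C, and A; loses to E → score 3.
C: beats B and A; loses to D and E → score 2.
E: beats B, D, C, and A → score 4.
A: beats B; loses to D, C, and E → score 1.
E has the best pairwise record.

E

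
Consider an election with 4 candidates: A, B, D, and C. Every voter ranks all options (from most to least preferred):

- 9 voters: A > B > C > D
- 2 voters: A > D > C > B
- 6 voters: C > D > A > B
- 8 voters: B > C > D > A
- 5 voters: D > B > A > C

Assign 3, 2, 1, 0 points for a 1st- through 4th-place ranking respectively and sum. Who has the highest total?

B

A: 9·3 + 2·3 + 6·1 + 8·0 + 5·1 = 44
B: 9·2 + 2·0 + 6·0 + 8·3 + 5·2 = 52
D: 9·0 + 2·2 + 6·2 + 8·1 + 5·3 = 39
C: 9·1 + 2·1 + 6·3 + 8·2 + 5·0 = 45
B has the highest Borda score (52).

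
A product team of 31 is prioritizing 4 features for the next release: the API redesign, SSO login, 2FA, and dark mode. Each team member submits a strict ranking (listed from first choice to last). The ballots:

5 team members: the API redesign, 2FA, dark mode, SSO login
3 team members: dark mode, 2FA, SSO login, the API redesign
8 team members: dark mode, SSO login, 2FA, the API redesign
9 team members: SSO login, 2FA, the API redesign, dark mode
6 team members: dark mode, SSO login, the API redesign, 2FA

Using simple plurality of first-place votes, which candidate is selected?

dark mode

First-place votes: the API redesign 5, SSO login 9, 2FA 0, dark mode 17.
dark mode has the most first-place votes.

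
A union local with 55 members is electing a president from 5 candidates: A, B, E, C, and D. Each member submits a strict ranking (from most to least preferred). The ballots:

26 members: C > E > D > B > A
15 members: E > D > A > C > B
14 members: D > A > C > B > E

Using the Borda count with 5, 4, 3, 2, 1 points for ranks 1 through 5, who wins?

A: 26·1 + 15·3 + 14·4 = 127
B: 26·2 + 15·1 + 14·2 = 95
E: 26·4 + 15·5 + 14·1 = 193
C: 26·5 + 15·2 + 14·3 = 202
D: 26·3 + 15·4 + 14·5 = 208
D has the highest Borda score (208).

D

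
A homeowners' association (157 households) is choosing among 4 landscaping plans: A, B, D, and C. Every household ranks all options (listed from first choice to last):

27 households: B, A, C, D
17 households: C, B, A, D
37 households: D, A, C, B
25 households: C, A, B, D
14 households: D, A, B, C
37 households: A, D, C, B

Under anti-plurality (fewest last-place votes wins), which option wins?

Last-place votes: A 0, B 74, D 69, C 14.
A is ranked last by the fewest voters, so A wins.

A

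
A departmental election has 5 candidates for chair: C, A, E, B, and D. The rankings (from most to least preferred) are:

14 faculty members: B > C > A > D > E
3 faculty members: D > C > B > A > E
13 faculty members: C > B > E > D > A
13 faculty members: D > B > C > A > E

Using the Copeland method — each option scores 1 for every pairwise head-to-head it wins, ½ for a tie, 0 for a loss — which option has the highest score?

B

C: beats A, E, and D; loses to B → score 3.
A: beats E; loses to C, B, and D → score 1.
E: loses to C, A, B, and D → score 0.
B: beats C, A, E, and D → score 4.
D: beats A and E; loses to C and B → score 2.
B has the best pairwise record.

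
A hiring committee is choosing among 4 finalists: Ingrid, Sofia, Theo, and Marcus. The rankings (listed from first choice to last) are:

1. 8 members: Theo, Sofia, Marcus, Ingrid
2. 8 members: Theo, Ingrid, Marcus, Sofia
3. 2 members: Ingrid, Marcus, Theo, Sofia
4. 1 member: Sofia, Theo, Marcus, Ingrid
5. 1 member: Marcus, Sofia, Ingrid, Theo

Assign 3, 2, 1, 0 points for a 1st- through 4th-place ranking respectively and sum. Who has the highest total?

Ingrid: 8·0 + 8·2 + 2·3 + 1·0 + 1·1 = 23
Sofia: 8·2 + 8·0 + 2·0 + 1·3 + 1·2 = 21
Theo: 8·3 + 8·3 + 2·1 + 1·2 + 1·0 = 52
Marcus: 8·1 + 8·1 + 2·2 + 1·1 + 1·3 = 24
Theo has the highest Borda score (52).

Theo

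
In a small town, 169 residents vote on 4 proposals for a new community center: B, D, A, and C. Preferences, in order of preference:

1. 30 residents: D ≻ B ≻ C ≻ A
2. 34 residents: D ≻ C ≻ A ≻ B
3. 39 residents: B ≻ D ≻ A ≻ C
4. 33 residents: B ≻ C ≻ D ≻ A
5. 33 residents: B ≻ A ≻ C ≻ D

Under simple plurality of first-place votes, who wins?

B

First-place votes: B 105, D 64, A 0, C 0.
B has the most first-place votes.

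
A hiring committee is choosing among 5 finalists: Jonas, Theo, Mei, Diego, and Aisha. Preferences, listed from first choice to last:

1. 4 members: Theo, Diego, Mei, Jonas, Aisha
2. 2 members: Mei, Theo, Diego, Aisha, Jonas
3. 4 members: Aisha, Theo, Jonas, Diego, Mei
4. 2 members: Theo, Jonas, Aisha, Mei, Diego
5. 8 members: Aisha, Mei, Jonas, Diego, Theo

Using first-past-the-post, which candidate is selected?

First-place votes: Jonas 0, Theo 6, Mei 2, Diego 0, Aisha 12.
Aisha has the most first-place votes.

Aisha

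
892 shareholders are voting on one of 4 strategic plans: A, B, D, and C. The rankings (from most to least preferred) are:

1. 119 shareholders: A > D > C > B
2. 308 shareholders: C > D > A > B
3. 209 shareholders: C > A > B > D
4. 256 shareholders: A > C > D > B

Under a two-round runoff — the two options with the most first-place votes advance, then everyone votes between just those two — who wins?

Round 1 first-place votes: A 375, B 0, D 0, C 517.
C and A advance.
Runoff: C is preferred to A by 517 voters; A by 375.
C wins the runoff.

C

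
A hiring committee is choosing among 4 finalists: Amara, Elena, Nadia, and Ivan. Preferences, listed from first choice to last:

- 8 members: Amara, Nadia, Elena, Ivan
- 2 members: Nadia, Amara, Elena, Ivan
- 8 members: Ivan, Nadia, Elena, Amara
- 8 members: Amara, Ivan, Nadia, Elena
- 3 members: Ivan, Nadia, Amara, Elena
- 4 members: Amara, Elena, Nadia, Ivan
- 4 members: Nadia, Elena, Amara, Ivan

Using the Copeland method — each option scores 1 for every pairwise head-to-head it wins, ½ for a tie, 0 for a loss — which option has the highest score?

Amara: beats Elena, Nadia, and Ivan → score 3.
Elena: loses to Amara, Nadia, and Ivan → score 0.
Nadia: beats Elena; loses to Amara and Ivan → score 1.
Ivan: beats Elena and Nadia; loses to Amara → score 2.
Amara has the best pairwise record.

Amara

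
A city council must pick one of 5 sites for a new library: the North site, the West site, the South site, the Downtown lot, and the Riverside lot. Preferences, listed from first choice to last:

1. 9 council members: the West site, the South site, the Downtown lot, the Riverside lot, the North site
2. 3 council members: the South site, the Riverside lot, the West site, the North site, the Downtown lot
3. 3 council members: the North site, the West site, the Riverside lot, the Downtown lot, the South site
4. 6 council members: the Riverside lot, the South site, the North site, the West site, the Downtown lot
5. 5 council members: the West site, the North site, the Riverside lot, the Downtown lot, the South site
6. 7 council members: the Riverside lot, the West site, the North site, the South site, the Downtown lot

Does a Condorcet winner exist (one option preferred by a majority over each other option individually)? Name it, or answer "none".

the West site vs the North site: 24–9 for the West site.
the West site vs the South site: 24–9 for the West site.
the West site vs the Downtown lot: 33–0 for the West site.
the West site vs the Riverside lot: 17–16 for the West site.
the West site beats every other option head-to-head.

the West site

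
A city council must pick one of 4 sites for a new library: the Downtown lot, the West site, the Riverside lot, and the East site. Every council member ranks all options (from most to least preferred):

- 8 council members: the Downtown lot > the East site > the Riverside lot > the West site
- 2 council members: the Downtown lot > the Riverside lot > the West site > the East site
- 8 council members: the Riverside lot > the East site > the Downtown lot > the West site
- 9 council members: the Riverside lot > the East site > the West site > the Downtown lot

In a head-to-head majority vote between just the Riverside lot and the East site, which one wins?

the Riverside lot

Voters preferring the Riverside lot to the East site: 19; preferring the East site to the Riverside lot: 8.
the Riverside lot wins the head-to-head.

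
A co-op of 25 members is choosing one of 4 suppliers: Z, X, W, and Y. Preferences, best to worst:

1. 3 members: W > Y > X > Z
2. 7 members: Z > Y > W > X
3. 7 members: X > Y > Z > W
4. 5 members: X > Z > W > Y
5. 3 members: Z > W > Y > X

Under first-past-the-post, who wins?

X

First-place votes: Z 10, X 12, W 3, Y 0.
X has the most first-place votes.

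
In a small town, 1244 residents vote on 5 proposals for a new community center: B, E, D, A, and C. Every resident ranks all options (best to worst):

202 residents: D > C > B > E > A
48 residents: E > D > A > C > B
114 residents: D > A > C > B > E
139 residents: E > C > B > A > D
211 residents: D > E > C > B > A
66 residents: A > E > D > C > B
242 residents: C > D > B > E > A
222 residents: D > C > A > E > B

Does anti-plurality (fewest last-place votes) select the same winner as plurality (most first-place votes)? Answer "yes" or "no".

Anti-plurality — last-place votes: B 336, E 114, D 139, A 655, C 0. Winner: C.
Plurality — first-place votes: B 0, E 187, D 749, A 66, C 242. Winner: D.
The two methods disagree.

no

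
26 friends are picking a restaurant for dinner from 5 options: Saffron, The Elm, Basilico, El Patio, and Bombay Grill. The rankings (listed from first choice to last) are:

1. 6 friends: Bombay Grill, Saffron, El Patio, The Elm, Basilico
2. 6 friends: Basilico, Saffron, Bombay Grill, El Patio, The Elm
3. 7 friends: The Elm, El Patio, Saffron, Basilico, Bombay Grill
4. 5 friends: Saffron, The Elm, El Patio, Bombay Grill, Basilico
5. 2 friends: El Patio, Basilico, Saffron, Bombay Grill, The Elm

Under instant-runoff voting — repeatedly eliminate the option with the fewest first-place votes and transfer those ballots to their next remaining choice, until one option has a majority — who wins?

The Elm

Round 1: Saffron 5, The Elm 7, Basilico 6, El Patio 2, Bombay Grill 6. Eliminate El Patio.
Round 2: Saffron 5, The Elm 7, Basilico 8, Bombay Grill 6. Eliminate Saffron.
Round 3: The Elm 12, Basilico 8, Bombay Grill 6. Eliminate Bombay Grill.
Round 4: The Elm 18, Basilico 8. The Elm has a majority.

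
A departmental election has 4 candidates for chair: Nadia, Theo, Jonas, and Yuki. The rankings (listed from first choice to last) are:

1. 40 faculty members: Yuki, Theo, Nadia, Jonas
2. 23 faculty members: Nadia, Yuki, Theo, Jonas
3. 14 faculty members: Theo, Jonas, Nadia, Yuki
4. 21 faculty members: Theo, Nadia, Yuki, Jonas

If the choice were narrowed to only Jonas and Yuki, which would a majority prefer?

Yuki

Voters preferring Jonas to Yuki: 14; preferring Yuki to Jonas: 84.
Yuki wins the head-to-head.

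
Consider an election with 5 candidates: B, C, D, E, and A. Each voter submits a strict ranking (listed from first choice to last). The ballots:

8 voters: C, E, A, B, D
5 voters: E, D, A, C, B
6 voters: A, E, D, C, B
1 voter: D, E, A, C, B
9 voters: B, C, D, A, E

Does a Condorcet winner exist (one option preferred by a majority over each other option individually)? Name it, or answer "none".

C

C vs B: 20–9 for C.
C vs D: 17–12 for C.
C vs E: 17–12 for C.
C vs A: 17–12 for C.
C beats every other option head-to-head.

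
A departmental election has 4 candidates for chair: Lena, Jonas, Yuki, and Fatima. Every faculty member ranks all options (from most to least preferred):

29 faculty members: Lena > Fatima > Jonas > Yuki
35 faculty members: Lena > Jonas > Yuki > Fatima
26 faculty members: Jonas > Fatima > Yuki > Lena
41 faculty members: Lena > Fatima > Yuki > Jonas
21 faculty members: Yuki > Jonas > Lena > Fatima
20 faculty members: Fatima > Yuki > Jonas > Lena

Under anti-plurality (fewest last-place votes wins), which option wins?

Yuki

Last-place votes: Lena 46, Jonas 41, Yuki 29, Fatima 56.
Yuki is ranked last by the fewest voters, so Yuki wins.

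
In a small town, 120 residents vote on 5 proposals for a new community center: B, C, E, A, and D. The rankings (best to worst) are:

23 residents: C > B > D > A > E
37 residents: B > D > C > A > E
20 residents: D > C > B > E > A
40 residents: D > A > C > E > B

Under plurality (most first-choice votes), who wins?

D

First-place votes: B 37, C 23, E 0, A 0, D 60.
D has the most first-place votes.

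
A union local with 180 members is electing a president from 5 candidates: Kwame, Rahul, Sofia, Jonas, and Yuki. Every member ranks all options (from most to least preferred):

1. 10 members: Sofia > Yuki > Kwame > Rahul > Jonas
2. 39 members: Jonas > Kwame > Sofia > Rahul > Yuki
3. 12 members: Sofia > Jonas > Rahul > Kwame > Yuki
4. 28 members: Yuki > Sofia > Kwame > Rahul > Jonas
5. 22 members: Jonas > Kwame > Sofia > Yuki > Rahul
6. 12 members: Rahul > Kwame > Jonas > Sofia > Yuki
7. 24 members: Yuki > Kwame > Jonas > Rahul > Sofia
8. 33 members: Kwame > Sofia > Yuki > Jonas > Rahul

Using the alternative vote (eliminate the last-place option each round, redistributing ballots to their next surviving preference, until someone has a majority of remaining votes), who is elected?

Round 1: Kwame 33, Rahul 12, Sofia 22, Jonas 61, Yuki 52. Eliminate Rahul.
Round 2: Kwame 45, Sofia 22, Jonas 61, Yuki 52. Eliminate Sofia.
Round 3: Kwame 45, Jonas 73, Yuki 62. Eliminate Kwame.
Round 4: Jonas 85, Yuki 95. Yuki has a majority.

Yuki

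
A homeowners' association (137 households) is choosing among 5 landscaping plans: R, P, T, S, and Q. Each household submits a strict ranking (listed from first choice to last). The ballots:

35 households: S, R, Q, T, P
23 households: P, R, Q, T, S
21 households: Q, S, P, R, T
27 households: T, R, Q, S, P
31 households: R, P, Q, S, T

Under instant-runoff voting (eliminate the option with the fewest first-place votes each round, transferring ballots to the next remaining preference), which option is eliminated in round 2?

P

Round 1: R 31, P 23, T 27, S 35, Q 21. Eliminate Q.
Round 2: R 31, P 23, T 27, S 56. Eliminate P.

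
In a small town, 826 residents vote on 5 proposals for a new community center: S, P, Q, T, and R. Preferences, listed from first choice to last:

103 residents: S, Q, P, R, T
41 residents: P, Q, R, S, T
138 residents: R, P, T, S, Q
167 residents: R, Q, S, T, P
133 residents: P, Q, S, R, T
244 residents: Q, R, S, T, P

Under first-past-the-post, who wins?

R

First-place votes: S 103, P 174, Q 244, T 0, R 305.
R has the most first-place votes.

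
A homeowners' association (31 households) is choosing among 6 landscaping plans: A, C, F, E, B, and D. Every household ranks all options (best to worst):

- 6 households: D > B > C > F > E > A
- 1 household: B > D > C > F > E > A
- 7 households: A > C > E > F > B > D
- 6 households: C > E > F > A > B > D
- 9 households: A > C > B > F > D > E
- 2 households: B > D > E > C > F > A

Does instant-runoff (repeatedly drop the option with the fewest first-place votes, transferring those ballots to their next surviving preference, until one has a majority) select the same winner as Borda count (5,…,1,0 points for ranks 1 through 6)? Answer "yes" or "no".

Instant-runoff — R1 A 16, C 6, F 0, E 0, B 3, D 6 (A winner). Winner: A.
Borda — scores: A 92, C 119, F 66, E 58, B 79, D 51. Winner: C.
The two methods disagree.

no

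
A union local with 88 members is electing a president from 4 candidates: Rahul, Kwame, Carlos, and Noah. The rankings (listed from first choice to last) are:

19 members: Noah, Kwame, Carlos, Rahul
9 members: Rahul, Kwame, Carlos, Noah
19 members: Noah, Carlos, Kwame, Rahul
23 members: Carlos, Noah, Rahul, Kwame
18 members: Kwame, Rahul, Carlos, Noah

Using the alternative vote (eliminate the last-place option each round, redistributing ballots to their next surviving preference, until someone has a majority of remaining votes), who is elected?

Round 1: Rahul 9, Kwame 18, Carlos 23, Noah 38. Eliminate Rahul.
Round 2: Kwame 27, Carlos 23, Noah 38. Eliminate Carlos.
Round 3: Kwame 27, Noah 61. Noah has a majority.

Noah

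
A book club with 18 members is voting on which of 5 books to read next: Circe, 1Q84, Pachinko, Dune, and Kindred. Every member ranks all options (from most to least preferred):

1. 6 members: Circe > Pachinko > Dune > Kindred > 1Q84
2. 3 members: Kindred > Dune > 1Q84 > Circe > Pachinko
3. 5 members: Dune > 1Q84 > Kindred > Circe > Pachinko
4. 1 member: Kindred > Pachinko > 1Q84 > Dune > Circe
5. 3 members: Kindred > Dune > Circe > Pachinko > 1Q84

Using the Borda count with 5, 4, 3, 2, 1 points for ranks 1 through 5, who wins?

Circe: 6·5 + 3·2 + 5·2 + 1·1 + 3·3 = 56
1Q84: 6·1 + 3·3 + 5·4 + 1·3 + 3·1 = 41
Pachinko: 6·4 + 3·1 + 5·1 + 1·4 + 3·2 = 42
Dune: 6·3 + 3·4 + 5·5 + 1·2 + 3·4 = 69
Kindred: 6·2 + 3·5 + 5·3 + 1·5 + 3·5 = 62
Dune has the highest Borda score (69).

Dune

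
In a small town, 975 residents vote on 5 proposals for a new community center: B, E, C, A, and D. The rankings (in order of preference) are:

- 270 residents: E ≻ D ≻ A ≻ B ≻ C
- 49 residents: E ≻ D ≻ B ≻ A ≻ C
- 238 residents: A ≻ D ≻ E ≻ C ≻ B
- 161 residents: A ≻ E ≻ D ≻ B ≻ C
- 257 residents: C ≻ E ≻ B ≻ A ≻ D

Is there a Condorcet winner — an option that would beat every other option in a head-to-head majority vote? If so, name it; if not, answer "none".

E

E vs B: 975–0 for E.
E vs C: 718–257 for E.
E vs A: 576–399 for E.
E vs D: 737–238 for E.
E beats every other option head-to-head.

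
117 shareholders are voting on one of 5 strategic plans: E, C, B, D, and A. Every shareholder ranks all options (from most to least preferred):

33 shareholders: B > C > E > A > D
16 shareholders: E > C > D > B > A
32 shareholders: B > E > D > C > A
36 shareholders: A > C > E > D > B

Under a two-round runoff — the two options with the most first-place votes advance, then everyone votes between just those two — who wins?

Round 1 first-place votes: E 16, C 0, B 65, D 0, A 36.
B and A advance.
Runoff: B is preferred to A by 81 voters; A by 36.
B wins the runoff.

B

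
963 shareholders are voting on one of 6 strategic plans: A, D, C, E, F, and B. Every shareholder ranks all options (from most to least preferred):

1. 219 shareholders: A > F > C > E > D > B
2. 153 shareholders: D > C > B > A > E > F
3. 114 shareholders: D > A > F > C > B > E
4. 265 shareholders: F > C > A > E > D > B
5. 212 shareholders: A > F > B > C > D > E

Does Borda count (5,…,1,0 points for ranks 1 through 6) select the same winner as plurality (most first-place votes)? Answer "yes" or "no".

yes

Borda — scores: A 3712, D 2031, C 2981, E 1121, F 3391, B 1209. Winner: A.
Plurality — first-place votes: A 431, D 267, C 0, E 0, F 265, B 0. Winner: A.
The two methods agree.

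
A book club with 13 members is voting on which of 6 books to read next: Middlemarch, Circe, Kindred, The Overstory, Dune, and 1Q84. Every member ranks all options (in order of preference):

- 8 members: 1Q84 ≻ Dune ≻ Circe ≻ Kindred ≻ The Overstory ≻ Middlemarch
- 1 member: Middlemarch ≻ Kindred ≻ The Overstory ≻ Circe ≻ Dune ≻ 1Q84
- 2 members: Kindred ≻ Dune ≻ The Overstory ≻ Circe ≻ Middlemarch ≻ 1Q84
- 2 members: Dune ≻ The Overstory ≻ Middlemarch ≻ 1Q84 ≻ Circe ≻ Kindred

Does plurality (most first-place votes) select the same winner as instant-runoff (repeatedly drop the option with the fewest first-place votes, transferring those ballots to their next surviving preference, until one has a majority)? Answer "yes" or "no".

yes

Plurality — first-place votes: Middlemarch 1, Circe 0, Kindred 2, The Overstory 0, Dune 2, 1Q84 8. Winner: 1Q84.
Instant-runoff — R1 Middlemarch 1, Circe 0, Kindred 2, The Overstory 0, Dune 2, 1Q84 8 (1Q84 winner). Winner: 1Q84.
The two methods agree.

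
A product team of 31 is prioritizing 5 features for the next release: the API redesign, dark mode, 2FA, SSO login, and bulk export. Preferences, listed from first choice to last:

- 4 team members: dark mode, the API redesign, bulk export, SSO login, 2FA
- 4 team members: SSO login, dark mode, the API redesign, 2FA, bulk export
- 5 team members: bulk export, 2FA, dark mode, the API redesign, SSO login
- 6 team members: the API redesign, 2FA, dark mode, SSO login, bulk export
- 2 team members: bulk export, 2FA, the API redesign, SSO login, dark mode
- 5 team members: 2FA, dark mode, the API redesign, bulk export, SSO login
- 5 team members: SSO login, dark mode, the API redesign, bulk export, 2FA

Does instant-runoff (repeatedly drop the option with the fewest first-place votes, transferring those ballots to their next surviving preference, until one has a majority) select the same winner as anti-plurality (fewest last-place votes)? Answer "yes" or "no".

Instant-runoff — R1 the API redesign 6, dark mode 4, 2FA 5, SSO login 9, bulk export 7 (dark mode out); R2 the API redesign 10, 2FA 5, SSO login 9, bulk export 7 (2FA out); R3 the API redesign 15, SSO login 9, bulk export 7 (bulk export out); R4 the API redesign 22, SSO login 9 (the API redesign winner). Winner: the API redesign.
Anti-plurality — last-place votes: the API redesign 0, dark mode 2, 2FA 9, SSO login 10, bulk export 10. Winner: the API redesign.
The two methods agree.

yes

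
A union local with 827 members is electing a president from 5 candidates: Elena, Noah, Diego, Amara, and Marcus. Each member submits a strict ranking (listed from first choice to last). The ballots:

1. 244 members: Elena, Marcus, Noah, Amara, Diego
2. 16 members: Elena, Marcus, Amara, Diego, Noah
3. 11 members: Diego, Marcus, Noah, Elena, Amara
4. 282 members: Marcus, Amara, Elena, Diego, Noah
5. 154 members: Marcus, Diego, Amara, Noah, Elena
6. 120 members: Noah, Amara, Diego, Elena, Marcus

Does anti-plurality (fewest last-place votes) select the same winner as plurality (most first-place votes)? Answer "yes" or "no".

Anti-plurality — last-place votes: Elena 154, Noah 298, Diego 244, Amara 11, Marcus 120. Winner: Amara.
Plurality — first-place votes: Elena 260, Noah 120, Diego 11, Amara 0, Marcus 436. Winner: Marcus.
The two methods disagree.

no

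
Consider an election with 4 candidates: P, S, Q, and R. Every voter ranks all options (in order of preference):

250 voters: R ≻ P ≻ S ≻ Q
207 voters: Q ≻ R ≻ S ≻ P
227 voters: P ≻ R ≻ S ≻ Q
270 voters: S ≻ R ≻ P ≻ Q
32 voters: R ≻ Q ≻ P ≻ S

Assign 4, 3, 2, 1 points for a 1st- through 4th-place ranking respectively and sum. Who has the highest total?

P: 250·3 + 207·1 + 227·4 + 270·2 + 32·2 = 2469
S: 250·2 + 207·2 + 227·2 + 270·4 + 32·1 = 2480
Q: 250·1 + 207·4 + 227·1 + 270·1 + 32·3 = 1671
R: 250·4 + 207·3 + 227·3 + 270·3 + 32·4 = 3240
R has the highest Borda score (3240).

R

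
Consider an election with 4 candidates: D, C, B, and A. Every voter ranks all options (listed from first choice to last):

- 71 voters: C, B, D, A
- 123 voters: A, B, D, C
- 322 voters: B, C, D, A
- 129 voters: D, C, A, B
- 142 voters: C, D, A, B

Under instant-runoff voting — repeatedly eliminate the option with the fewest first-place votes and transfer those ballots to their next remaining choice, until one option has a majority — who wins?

B

Round 1: D 129, C 213, B 322, A 123. Eliminate A.
Round 2: D 129, C 213, B 445. B has a majority.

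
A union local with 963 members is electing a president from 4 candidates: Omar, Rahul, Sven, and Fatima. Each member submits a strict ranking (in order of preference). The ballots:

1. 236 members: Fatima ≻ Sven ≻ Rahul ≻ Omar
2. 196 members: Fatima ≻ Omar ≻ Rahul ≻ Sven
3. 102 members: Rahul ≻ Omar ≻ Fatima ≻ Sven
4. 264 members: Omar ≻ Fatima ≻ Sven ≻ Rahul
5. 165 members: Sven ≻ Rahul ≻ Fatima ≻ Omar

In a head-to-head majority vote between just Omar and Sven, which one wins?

Omar

Voters preferring Omar to Sven: 562; preferring Sven to Omar: 401.
Omar wins the head-to-head.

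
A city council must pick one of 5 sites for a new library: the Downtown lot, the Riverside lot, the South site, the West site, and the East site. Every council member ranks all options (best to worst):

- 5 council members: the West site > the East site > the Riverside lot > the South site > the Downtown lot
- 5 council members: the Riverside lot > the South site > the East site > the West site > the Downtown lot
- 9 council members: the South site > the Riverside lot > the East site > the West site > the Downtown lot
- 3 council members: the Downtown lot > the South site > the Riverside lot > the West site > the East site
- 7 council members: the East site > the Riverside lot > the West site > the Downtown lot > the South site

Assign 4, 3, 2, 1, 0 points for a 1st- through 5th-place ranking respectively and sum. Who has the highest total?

the Riverside lot

the Downtown lot: 5·0 + 5·0 + 9·0 + 3·4 + 7·1 = 19
the Riverside lot: 5·2 + 5·4 + 9·3 + 3·2 + 7·3 = 84
the South site: 5·1 + 5·3 + 9·4 + 3·3 + 7·0 = 65
the West site: 5·4 + 5·1 + 9·1 + 3·1 + 7·2 = 51
the East site: 5·3 + 5·2 + 9·2 + 3·0 + 7·4 = 71
the Riverside lot has the highest Borda score (84).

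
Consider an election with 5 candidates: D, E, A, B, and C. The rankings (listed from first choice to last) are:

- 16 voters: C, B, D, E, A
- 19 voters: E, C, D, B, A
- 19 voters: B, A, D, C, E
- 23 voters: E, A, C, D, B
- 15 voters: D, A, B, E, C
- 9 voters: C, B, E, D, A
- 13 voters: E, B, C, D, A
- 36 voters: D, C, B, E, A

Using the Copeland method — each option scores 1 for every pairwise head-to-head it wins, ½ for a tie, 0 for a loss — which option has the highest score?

C

D: beats E, A, and B; loses to C → score 3.
E: beats A; loses to D, B, and C → score 1.
A: loses to D, E, B, and C → score 0.
B: beats E and A; loses to D and C → score 2.
C: beats D, E, A, and B → score 4.
C has the best pairwise record.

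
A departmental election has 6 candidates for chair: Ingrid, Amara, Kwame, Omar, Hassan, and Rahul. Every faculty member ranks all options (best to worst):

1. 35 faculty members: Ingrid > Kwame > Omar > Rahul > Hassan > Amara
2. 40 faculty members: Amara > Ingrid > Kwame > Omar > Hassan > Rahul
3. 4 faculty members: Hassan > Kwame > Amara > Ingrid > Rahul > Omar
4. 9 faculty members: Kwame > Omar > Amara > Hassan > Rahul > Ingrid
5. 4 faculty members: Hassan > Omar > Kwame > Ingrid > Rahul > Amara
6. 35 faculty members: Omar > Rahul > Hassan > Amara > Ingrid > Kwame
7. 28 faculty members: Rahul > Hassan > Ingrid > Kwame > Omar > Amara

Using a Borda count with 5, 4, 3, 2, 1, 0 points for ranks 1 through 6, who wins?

Ingrid

Ingrid: 35·5 + 40·4 + 4·2 + 9·0 + 4·2 + 35·1 + 28·3 = 470
Amara: 35·0 + 40·5 + 4·3 + 9·3 + 4·0 + 35·2 + 28·0 = 309
Kwame: 35·4 + 40·3 + 4·4 + 9·5 + 4·3 + 35·0 + 28·2 = 389
Omar: 35·3 + 40·2 + 4·0 + 9·4 + 4·4 + 35·5 + 28·1 = 440
Hassan: 35·1 + 40·1 + 4·5 + 9·2 + 4·5 + 35·3 + 28·4 = 350
Rahul: 35·2 + 40·0 + 4·1 + 9·1 + 4·1 + 35·4 + 28·5 = 367
Ingrid has the highest Borda score (470).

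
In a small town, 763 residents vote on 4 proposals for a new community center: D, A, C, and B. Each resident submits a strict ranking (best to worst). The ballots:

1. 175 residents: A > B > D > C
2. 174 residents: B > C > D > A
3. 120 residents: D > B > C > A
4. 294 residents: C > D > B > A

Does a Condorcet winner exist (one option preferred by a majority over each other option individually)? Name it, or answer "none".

Checking pairwise contests:
C beats D 468–295.
D beats A 588–175.
B beats C 469–294.
D beats B 414–349.
Every option loses at least one head-to-head, so there is no Condorcet winner.

none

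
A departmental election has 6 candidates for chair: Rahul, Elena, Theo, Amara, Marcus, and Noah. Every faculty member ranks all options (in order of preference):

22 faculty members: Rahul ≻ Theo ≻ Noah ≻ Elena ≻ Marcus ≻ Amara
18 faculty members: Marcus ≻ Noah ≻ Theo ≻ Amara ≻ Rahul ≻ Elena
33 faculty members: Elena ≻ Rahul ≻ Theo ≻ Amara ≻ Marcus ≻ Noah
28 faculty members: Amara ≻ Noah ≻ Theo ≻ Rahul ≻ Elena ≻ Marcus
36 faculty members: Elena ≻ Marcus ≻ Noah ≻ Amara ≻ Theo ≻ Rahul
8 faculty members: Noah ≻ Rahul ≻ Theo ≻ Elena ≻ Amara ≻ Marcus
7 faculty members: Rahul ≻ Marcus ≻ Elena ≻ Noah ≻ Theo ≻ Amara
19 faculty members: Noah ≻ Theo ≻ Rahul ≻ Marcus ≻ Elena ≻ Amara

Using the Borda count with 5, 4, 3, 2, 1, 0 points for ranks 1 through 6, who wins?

Noah

Rahul: 22·5 + 18·1 + 33·4 + 28·2 + 36·0 + 8·4 + 7·5 + 19·3 = 440
Elena: 22·2 + 18·0 + 33·5 + 28·1 + 36·5 + 8·2 + 7·3 + 19·1 = 473
Theo: 22·4 + 18·3 + 33·3 + 28·3 + 36·1 + 8·3 + 7·1 + 19·4 = 468
Amara: 22·0 + 18·2 + 33·2 + 28·5 + 36·2 + 8·1 + 7·0 + 19·0 = 322
Marcus: 22·1 + 18·5 + 33·1 + 28·0 + 36·4 + 8·0 + 7·4 + 19·2 = 355
Noah: 22·3 + 18·4 + 33·0 + 28·4 + 36·3 + 8·5 + 7·2 + 19·5 = 507
Noah has the highest Borda score (507).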